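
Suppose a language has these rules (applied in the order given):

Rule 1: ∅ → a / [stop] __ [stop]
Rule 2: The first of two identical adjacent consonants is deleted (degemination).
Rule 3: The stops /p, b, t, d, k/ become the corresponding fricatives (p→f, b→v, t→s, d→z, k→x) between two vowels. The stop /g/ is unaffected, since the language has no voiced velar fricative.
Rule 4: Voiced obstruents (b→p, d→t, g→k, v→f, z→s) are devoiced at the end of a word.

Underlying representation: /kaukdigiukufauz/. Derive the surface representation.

kauxazigiuxufaus

Rule 1 (stop-cluster a-epenthesis): /k/ and /d/ form a stop–stop cluster, so [a] is inserted between them. /kaukdigiukufauz/ → kaukadigiukufauz.
Rule 2 (degemination): no segment meets the environment; /kaukadigiukufauz/ is unchanged.
Rule 3 (intervocalic spirantization): /k/ is a stop between vowels /u/ and /a/, so it spirantizes to the fricative [x]. /d/ is a stop between vowels /a/ and /i/, so it spirantizes to the fricative [z]. /k/ is a stop between vowels /u/ and /u/, so it spirantizes to the fricative [x]. /kaukadigiukufauz/ → kauxazigiuxufauz.
Rule 4 (final devoicing): /z/ is a voiced obstruent in word-final position, so it devoices to [s]. /kauxazigiuxufauz/ → kauxazigiuxufaus.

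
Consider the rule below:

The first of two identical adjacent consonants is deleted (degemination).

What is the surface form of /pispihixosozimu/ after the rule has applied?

pispihixosozimu

No segment of /pispihixosozimu/ meets the structural description of the rule, so the form surfaces unchanged.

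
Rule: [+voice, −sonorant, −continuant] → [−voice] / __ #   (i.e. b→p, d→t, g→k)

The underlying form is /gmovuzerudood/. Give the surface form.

gmovuzerudoot

Scanning /gmovuzerudood/: /g/ at position 1 is not in the conditioning environment; /d/ at position 10 is not in the conditioning environment; /d/ is a voiced stop in word-final position, so it devoices to [t].
Result: [gmovuzerudoot].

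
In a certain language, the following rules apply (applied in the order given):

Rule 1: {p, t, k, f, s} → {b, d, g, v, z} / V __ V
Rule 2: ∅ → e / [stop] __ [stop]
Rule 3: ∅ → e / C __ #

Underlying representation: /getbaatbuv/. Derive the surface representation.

Rule 1 (intervocalic voicing): no segment meets the environment; /getbaatbuv/ is unchanged.
Rule 2 (stop-cluster e-epenthesis): /t/ and /b/ form a stop–stop cluster, so [e] is inserted between them. /t/ and /b/ form a stop–stop cluster, so [e] is inserted between them. /getbaatbuv/ → getebaatebuv.
Rule 3 (final e-epenthesis): the form ends in the consonant /v/, so [e] is inserted word-finally. /getebaatebuv/ → getebaatebuve.

getebaatebuve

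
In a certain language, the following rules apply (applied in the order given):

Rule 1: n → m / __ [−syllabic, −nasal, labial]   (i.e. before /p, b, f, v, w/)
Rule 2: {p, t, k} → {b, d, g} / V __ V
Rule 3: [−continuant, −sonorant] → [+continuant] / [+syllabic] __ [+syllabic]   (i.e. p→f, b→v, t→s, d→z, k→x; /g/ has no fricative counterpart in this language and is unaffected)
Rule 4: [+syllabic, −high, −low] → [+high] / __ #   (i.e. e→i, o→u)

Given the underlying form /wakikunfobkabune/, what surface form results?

wagigumfobkavuni

Rule 1 (nasal place assimilation): /n/ precedes the labial consonant /f/, so it assimilates in place to [m]. /wakikunfobkabune/ → wakikumfobkabune.
Rule 2 (intervocalic voicing): /k/ is a voiceless stop between vowels /a/ and /i/, so it voices to [g]. /k/ is a voiceless stop between vowels /i/ and /u/, so it voices to [g]. /wakikumfobkabune/ → wagigumfobkabune.
Rule 3 (intervocalic spirantization): /b/ is a stop between vowels /a/ and /u/, so it spirantizes to the fricative [v]. /wagigumfobkabune/ → wagigumfobkavune.
Rule 4 (final vowel raising): /e/ is a mid vowel in word-final position, so it raises to [i]. /wagigumfobkavune/ → wagigumfobkavuni.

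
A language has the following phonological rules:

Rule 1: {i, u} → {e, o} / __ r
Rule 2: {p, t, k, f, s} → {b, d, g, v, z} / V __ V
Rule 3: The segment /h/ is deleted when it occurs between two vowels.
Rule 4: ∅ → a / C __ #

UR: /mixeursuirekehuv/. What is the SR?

Rule 1 (pre-rhotic lowering): /u/ is a high vowel immediately before /r/, so it lowers to [o]. /i/ is a high vowel immediately before /r/, so it lowers to [e]. /mixeursuirekehuv/ → mixeorsuerekehuv.
Rule 2 (intervocalic voicing): /k/ is a voiceless obstruent between vowels /e/ and /e/, so it voices to [g]. /mixeorsuerekehuv/ → mixeorsueregehuv.
Rule 3 (intervocalic h-deletion): /h/ occurs between vowels /e/ and /u/, so it deletes. /mixeorsueregehuv/ → mixeorsueregeuv.
Rule 4 (final a-epenthesis): the form ends in the consonant /v/, so [a] is inserted word-finally. /mixeorsueregeuv/ → mixeorsueregeuva.

mixeorsueregeuva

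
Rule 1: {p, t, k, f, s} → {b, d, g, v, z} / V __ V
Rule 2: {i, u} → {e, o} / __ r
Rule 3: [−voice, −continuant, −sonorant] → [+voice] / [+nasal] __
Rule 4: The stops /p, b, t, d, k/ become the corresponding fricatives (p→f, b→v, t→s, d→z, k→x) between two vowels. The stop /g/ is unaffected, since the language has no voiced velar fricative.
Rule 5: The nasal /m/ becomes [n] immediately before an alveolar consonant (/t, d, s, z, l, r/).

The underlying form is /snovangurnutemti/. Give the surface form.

Rule 1 (intervocalic voicing): /t/ is a voiceless obstruent between vowels /u/ and /e/, so it voices to [d]. /snovangurnutemti/ → snovangurnudemti.
Rule 2 (pre-rhotic lowering): /u/ is a high vowel immediately before /r/, so it lowers to [o]. /snovangurnudemti/ → snovangornudemti.
Rule 3 (post-nasal voicing): /t/ is a voiceless stop immediately after the nasal /m/, so it voices to [d]. /snovangornudemti/ → snovangornudemdi.
Rule 4 (intervocalic spirantization): /d/ is a stop between vowels /u/ and /e/, so it spirantizes to the fricative [z]. /snovangornudemdi/ → snovangornuzemdi.
Rule 5 (nasal place assimilation): /m/ precedes the alveolar consonant /d/, so it assimilates in place to [n]. /snovangornuzemdi/ → snovangornuzendi.

snovangornuzendi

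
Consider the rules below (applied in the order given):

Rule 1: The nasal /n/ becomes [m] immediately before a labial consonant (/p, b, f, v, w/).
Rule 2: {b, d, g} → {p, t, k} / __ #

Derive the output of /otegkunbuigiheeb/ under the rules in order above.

otegkumbuigiheep

Rule 1 (nasal place assimilation): /n/ precedes the labial consonant /b/, so it assimilates in place to [m]. /otegkunbuigiheeb/ → otegkumbuigiheeb.
Rule 2 (final devoicing): /b/ is a voiced stop in word-final position, so it devoices to [p]. /otegkumbuigiheeb/ → otegkumbuigiheep.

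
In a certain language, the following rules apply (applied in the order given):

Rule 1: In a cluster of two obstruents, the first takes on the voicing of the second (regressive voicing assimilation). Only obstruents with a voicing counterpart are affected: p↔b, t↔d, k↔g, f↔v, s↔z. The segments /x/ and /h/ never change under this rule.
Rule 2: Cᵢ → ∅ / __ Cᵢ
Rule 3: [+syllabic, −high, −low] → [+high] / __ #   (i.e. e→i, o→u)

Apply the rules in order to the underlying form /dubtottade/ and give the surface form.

duptotadi

Rule 1 (regressive voicing assimilation): /b/ precedes the voiceless obstruent /t/, so it devoices to [p] by assimilation. /dubtottade/ → duptottade.
Rule 2 (degemination): /tt/ is a geminate; the first /t/ deletes. /duptottade/ → duptotade.
Rule 3 (final vowel raising): /e/ is a mid vowel in word-final position, so it raises to [i]. /duptotade/ → duptotadi.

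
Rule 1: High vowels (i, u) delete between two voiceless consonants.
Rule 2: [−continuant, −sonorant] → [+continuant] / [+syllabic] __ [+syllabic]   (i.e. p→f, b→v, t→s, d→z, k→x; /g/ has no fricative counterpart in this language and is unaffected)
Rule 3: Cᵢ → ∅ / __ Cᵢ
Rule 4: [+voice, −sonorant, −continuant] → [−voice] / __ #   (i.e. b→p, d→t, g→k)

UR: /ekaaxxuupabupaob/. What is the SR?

Rule 1 (high vowel syncope): no segment meets the environment; /ekaaxxuupabupaob/ is unchanged.
Rule 2 (intervocalic spirantization): /k/ is a stop between vowels /e/ and /a/, so it spirantizes to the fricative [x]. /p/ is a stop between vowels /u/ and /a/, so it spirantizes to the fricative [f]. /b/ is a stop between vowels /a/ and /u/, so it spirantizes to the fricative [v]. /p/ is a stop between vowels /u/ and /a/, so it spirantizes to the fricative [f]. /ekaaxxuupabupaob/ → exaaxxuufavufaob.
Rule 3 (degemination): /xx/ is a geminate; the first /x/ deletes. /exaaxxuufavufaob/ → exaaxuufavufaob.
Rule 4 (final devoicing): /b/ is a voiced stop in word-final position, so it devoices to [p]. /exaaxuufavufaob/ → exaaxuufavufaop.

exaaxuufavufaop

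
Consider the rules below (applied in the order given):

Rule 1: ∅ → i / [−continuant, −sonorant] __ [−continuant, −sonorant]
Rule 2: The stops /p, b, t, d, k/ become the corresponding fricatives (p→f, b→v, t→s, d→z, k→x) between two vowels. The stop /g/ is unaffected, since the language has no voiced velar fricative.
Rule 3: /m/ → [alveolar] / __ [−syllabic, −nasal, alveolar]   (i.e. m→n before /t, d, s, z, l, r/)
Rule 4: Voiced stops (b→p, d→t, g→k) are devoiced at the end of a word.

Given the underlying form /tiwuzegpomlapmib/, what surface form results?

Rule 1 (stop-cluster i-epenthesis): /g/ and /p/ form a stop–stop cluster, so [i] is inserted between them. /tiwuzegpomlapmib/ → tiwuzegipomlapmib.
Rule 2 (intervocalic spirantization): /p/ is a stop between vowels /i/ and /o/, so it spirantizes to the fricative [f]. /tiwuzegipomlapmib/ → tiwuzegifomlapmib.
Rule 3 (nasal place assimilation): /m/ precedes the alveolar consonant /l/, so it assimilates in place to [n]. /tiwuzegifomlapmib/ → tiwuzegifonlapmib.
Rule 4 (final devoicing): /b/ is a voiced stop in word-final position, so it devoices to [p]. /tiwuzegifonlapmib/ → tiwuzegifonlapmip.

tiwuzegifonlapmip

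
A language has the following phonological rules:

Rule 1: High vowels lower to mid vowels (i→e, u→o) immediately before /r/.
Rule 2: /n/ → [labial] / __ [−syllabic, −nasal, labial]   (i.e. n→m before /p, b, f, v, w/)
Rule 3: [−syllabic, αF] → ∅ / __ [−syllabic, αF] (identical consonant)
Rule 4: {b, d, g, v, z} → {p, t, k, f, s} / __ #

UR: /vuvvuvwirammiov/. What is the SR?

vuvuvweramiof

Rule 1 (pre-rhotic lowering): /i/ is a high vowel immediately before /r/, so it lowers to [e]. /vuvvuvwirammiov/ → vuvvuvwerammiov.
Rule 2 (nasal place assimilation): no segment meets the environment; /vuvvuvwerammiov/ is unchanged.
Rule 3 (degemination): /vv/ is a geminate; the first /v/ deletes. /mm/ is a geminate; the first /m/ deletes. /vuvvuvwerammiov/ → vuvuvweramiov.
Rule 4 (final devoicing): /v/ is a voiced obstruent in word-final position, so it devoices to [f]. /vuvuvweramiov/ → vuvuvweramiof.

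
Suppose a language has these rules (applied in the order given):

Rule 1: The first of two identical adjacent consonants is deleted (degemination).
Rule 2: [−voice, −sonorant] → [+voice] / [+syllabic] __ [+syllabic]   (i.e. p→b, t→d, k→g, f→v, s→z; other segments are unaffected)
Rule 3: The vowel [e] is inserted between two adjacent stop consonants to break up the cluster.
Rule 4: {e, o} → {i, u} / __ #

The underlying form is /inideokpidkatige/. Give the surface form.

inideokepidekadigi

Rule 1 (degemination): no segment meets the environment; /inideokpidkatige/ is unchanged.
Rule 2 (intervocalic voicing): /t/ is a voiceless obstruent between vowels /a/ and /i/, so it voices to [d]. /inideokpidkatige/ → inideokpidkadige.
Rule 3 (stop-cluster e-epenthesis): /k/ and /p/ form a stop–stop cluster, so [e] is inserted between them. /d/ and /k/ form a stop–stop cluster, so [e] is inserted between them. /inideokpidkadige/ → inideokepidekadige.
Rule 4 (final vowel raising): /e/ is a mid vowel in word-final position, so it raises to [i]. /inideokepidekadige/ → inideokepidekadigi.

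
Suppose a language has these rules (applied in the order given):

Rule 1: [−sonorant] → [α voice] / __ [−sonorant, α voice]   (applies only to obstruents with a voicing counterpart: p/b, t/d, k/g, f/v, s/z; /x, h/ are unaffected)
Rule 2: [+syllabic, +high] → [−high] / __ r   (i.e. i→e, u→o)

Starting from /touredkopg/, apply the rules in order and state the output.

tooretkobg

Rule 1 (regressive voicing assimilation): /d/ precedes the voiceless obstruent /k/, so it devoices to [t] by assimilation. /p/ precedes the voiced obstruent /g/, so it voices to [b] by assimilation. /touredkopg/ → touretkobg.
Rule 2 (pre-rhotic lowering): /u/ is a high vowel immediately before /r/, so it lowers to [o]. /touretkobg/ → tooretkobg.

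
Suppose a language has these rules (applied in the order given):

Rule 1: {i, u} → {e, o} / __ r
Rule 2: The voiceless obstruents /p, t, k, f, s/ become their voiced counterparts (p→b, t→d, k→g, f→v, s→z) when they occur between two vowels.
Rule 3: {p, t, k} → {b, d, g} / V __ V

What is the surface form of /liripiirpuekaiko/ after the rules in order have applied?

leribierpuegaigo

Rule 1 (pre-rhotic lowering): /i/ is a high vowel immediately before /r/, so it lowers to [e]. /i/ is a high vowel immediately before /r/, so it lowers to [e]. /liripiirpuekaiko/ → leripierpuekaiko.
Rule 2 (intervocalic voicing): /p/ is a voiceless obstruent between vowels /i/ and /i/, so it voices to [b]. /k/ is a voiceless obstruent between vowels /e/ and /a/, so it voices to [g]. /k/ is a voiceless obstruent between vowels /i/ and /o/, so it voices to [g]. /leripierpuekaiko/ → leribierpuegaigo.
Rule 3 (intervocalic voicing): no segment meets the environment; /leribierpuegaigo/ is unchanged.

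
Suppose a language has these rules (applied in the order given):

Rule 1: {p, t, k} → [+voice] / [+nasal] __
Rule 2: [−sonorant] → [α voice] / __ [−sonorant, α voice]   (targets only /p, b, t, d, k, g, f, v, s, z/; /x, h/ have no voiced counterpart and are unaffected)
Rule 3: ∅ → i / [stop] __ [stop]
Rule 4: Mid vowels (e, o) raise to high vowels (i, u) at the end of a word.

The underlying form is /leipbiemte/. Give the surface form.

Rule 1 (post-nasal voicing): /t/ is a voiceless stop immediately after the nasal /m/, so it voices to [d]. /leipbiemte/ → leipbiemde.
Rule 2 (regressive voicing assimilation): /p/ precedes the voiced obstruent /b/, so it voices to [b] by assimilation. /leipbiemde/ → leibbiemde.
Rule 3 (stop-cluster i-epenthesis): /b/ and /b/ form a stop–stop cluster, so [i] is inserted between them. /leibbiemde/ → leibibiemde.
Rule 4 (final vowel raising): /e/ is a mid vowel in word-final position, so it raises to [i]. /leibibiemde/ → leibibiemdi.

leibibiemdi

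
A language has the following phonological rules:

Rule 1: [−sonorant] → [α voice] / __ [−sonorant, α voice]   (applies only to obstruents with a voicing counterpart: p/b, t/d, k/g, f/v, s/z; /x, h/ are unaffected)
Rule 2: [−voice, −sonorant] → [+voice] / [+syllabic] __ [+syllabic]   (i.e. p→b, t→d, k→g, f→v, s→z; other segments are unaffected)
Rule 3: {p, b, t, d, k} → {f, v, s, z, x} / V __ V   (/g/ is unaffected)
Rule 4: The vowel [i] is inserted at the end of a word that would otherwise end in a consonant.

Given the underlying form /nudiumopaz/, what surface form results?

nuziumovazi

Rule 1 (regressive voicing assimilation): no segment meets the environment; /nudiumopaz/ is unchanged.
Rule 2 (intervocalic voicing): /p/ is a voiceless obstruent between vowels /o/ and /a/, so it voices to [b]. /nudiumopaz/ → nudiumobaz.
Rule 3 (intervocalic spirantization): /d/ is a stop between vowels /u/ and /i/, so it spirantizes to the fricative [z]. /b/ is a stop between vowels /o/ and /a/, so it spirantizes to the fricative [v]. /nudiumobaz/ → nuziumovaz.
Rule 4 (final i-epenthesis): the form ends in the consonant /z/, so [i] is inserted word-finally. /nuziumovaz/ → nuziumovazi.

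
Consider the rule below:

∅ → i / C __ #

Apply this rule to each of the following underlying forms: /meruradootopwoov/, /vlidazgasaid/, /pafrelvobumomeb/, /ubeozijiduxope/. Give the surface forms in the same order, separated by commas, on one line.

/meruradootopwoov/: the form ends in the consonant /v/, so [i] is inserted word-finally. → [meruradootopwoovi].
/vlidazgasaid/: the form ends in the consonant /d/, so [i] is inserted word-finally. → [vlidazgasaidi].
/pafrelvobumomeb/: the form ends in the consonant /b/, so [i] is inserted word-finally. → [pafrelvobumomebi].
/ubeozijiduxope/: the rule's environment is not met; surfaces unchanged as [ubeozijiduxope].

meruradootopwoovi, vlidazgasaidi, pafrelvobumomebi, ubeozijiduxope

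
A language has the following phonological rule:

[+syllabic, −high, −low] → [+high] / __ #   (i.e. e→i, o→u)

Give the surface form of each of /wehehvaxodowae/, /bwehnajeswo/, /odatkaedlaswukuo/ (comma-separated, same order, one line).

wehehvaxodowai, bwehnajeswu, odatkaedlaswukuu

/wehehvaxodowae/: /e/ is a mid vowel in word-final position, so it raises to [i]. → [wehehvaxodowai].
/bwehnajeswo/: /o/ is a mid vowel in word-final position, so it raises to [u]. → [bwehnajeswu].
/odatkaedlaswukuo/: /o/ is a mid vowel in word-final position, so it raises to [u]. → [odatkaedlaswukuu].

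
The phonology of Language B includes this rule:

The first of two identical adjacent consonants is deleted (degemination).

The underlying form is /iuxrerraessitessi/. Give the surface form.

/rr/ is a geminate; the first /r/ deletes.
/ss/ is a geminate; the first /s/ deletes.
/ss/ is a geminate; the first /s/ deletes.
Surface form: [iuxreraesitesi].

iuxreraesitesi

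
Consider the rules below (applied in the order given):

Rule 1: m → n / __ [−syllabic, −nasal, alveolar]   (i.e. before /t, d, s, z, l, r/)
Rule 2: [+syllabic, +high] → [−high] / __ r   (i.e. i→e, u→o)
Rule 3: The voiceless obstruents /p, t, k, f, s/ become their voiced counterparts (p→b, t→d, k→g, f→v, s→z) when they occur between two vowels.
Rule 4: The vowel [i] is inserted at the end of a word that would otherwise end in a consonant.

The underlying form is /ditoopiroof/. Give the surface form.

didooberoofi

Rule 1 (nasal place assimilation): no segment meets the environment; /ditoopiroof/ is unchanged.
Rule 2 (pre-rhotic lowering): /i/ is a high vowel immediately before /r/, so it lowers to [e]. /ditoopiroof/ → ditooperoof.
Rule 3 (intervocalic voicing): /t/ is a voiceless obstruent between vowels /i/ and /o/, so it voices to [d]. /p/ is a voiceless obstruent between vowels /o/ and /e/, so it voices to [b]. /ditooperoof/ → didooberoof.
Rule 4 (final i-epenthesis): the form ends in the consonant /f/, so [i] is inserted word-finally. /didooberoof/ → didooberoofi.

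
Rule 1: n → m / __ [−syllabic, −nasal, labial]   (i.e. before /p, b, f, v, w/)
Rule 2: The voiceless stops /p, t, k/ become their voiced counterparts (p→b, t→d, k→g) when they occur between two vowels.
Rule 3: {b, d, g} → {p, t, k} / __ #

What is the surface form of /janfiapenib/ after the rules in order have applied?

Rule 1 (nasal place assimilation): /n/ precedes the labial consonant /f/, so it assimilates in place to [m]. /janfiapenib/ → jamfiapenib.
Rule 2 (intervocalic voicing): /p/ is a voiceless stop between vowels /a/ and /e/, so it voices to [b]. /jamfiapenib/ → jamfiabenib.
Rule 3 (final devoicing): /b/ is a voiced stop in word-final position, so it devoices to [p]. /jamfiabenib/ → jamfiabenip.

jamfiabenip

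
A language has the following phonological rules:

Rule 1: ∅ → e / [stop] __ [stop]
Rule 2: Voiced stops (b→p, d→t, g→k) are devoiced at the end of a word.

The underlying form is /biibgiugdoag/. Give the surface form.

biibegiugedoak

Rule 1 (stop-cluster e-epenthesis): /b/ and /g/ form a stop–stop cluster, so [e] is inserted between them. /g/ and /d/ form a stop–stop cluster, so [e] is inserted between them. /biibgiugdoag/ → biibegiugedoag.
Rule 2 (final devoicing): /g/ is a voiced stop in word-final position, so it devoices to [k]. /biibegiugedoag/ → biibegiugedoak.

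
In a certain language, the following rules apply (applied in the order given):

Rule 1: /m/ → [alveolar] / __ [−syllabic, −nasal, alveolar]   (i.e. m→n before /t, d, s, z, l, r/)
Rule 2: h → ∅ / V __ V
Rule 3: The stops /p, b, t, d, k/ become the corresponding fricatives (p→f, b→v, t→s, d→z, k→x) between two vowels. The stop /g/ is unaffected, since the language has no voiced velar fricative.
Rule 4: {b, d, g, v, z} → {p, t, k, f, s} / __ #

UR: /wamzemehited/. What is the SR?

Rule 1 (nasal place assimilation): /m/ precedes the alveolar consonant /z/, so it assimilates in place to [n]. /wamzemehited/ → wanzemehited.
Rule 2 (intervocalic h-deletion): /h/ occurs between vowels /e/ and /i/, so it deletes. /wanzemehited/ → wanzemeited.
Rule 3 (intervocalic spirantization): /t/ is a stop between vowels /i/ and /e/, so it spirantizes to the fricative [s]. /wanzemeited/ → wanzemeised.
Rule 4 (final devoicing): /d/ is a voiced obstruent in word-final position, so it devoices to [t]. /wanzemeised/ → wanzemeiset.

wanzemeiset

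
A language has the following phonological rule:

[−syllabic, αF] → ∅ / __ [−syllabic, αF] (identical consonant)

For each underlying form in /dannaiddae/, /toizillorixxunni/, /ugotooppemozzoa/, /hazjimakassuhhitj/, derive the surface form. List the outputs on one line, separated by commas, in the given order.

danaidae, toizilorixuni, ugotoopemozoa, hazjimakasuhitj

/dannaiddae/: /nn/ is a geminate; the first /n/ deletes. /dd/ is a geminate; the first /d/ deletes. → [danaidae].
/toizillorixxunni/: /ll/ is a geminate; the first /l/ deletes. /xx/ is a geminate; the first /x/ deletes. /nn/ is a geminate; the first /n/ deletes. → [toizilorixuni].
/ugotooppemozzoa/: /pp/ is a geminate; the first /p/ deletes. /zz/ is a geminate; the first /z/ deletes. → [ugotoopemozoa].
/hazjimakassuhhitj/: /ss/ is a geminate; the first /s/ deletes. /hh/ is a geminate; the first /h/ deletes. → [hazjimakasuhitj].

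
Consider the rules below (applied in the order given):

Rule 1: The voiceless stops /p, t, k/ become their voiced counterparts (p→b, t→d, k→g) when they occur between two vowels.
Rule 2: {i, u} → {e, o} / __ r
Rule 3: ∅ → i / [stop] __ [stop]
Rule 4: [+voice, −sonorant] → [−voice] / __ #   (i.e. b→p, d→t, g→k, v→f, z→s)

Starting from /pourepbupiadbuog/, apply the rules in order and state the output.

Rule 1 (intervocalic voicing): /p/ is a voiceless stop between vowels /u/ and /i/, so it voices to [b]. /pourepbupiadbuog/ → pourepbubiadbuog.
Rule 2 (pre-rhotic lowering): /u/ is a high vowel immediately before /r/, so it lowers to [o]. /pourepbubiadbuog/ → poorepbubiadbuog.
Rule 3 (stop-cluster i-epenthesis): /p/ and /b/ form a stop–stop cluster, so [i] is inserted between them. /d/ and /b/ form a stop–stop cluster, so [i] is inserted between them. /poorepbubiadbuog/ → poorepibubiadibuog.
Rule 4 (final devoicing): /g/ is a voiced obstruent in word-final position, so it devoices to [k]. /poorepibubiadibuog/ → poorepibubiadibuok.

poorepibubiadibuok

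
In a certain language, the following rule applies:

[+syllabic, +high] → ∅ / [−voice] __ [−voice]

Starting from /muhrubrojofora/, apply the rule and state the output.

muhrubrojofora

No segment of /muhrubrojofora/ meets the structural description of the rule, so the form surfaces unchanged.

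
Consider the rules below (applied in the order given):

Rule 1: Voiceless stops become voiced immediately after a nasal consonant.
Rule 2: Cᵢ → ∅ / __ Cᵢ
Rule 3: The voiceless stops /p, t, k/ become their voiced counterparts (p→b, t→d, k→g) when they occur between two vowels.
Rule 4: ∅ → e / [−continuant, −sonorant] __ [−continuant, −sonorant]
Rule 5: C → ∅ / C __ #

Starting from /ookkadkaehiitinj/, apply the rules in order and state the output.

oogadekaehiidin

Rule 1 (post-nasal voicing): no segment meets the environment; /ookkadkaehiitinj/ is unchanged.
Rule 2 (degemination): /kk/ is a geminate; the first /k/ deletes. /ookkadkaehiitinj/ → ookadkaehiitinj.
Rule 3 (intervocalic voicing): /k/ is a voiceless stop between vowels /o/ and /a/, so it voices to [g]. /t/ is a voiceless stop between vowels /i/ and /i/, so it voices to [d]. /ookadkaehiitinj/ → oogadkaehiidinj.
Rule 4 (stop-cluster e-epenthesis): /d/ and /k/ form a stop–stop cluster, so [e] is inserted between them. /oogadkaehiidinj/ → oogadekaehiidinj.
Rule 5 (final cluster simplification): /j/ is the second consonant of a word-final cluster /nj/, so it deletes. /oogadekaehiidinj/ → oogadekaehiidin.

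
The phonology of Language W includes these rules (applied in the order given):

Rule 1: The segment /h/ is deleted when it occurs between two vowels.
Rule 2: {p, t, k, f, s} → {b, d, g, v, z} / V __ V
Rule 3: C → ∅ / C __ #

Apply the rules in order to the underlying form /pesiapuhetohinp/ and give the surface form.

Rule 1 (intervocalic h-deletion): /h/ occurs between vowels /u/ and /e/, so it deletes. /h/ occurs between vowels /o/ and /i/, so it deletes. /pesiapuhetohinp/ → pesiapuetoinp.
Rule 2 (intervocalic voicing): /s/ is a voiceless obstruent between vowels /e/ and /i/, so it voices to [z]. /p/ is a voiceless obstruent between vowels /a/ and /u/, so it voices to [b]. /t/ is a voiceless obstruent between vowels /e/ and /o/, so it voices to [d]. /pesiapuetoinp/ → peziabuedoinp.
Rule 3 (final cluster simplification): /p/ is the second consonant of a word-final cluster /np/, so it deletes. /peziabuedoinp/ → peziabuedoin.

peziabuedoin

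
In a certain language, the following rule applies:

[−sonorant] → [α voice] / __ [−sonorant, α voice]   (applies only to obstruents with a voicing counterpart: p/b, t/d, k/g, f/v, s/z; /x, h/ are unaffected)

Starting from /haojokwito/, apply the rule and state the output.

haojokwito

No segment of /haojokwito/ meets the structural description of the rule, so the form surfaces unchanged.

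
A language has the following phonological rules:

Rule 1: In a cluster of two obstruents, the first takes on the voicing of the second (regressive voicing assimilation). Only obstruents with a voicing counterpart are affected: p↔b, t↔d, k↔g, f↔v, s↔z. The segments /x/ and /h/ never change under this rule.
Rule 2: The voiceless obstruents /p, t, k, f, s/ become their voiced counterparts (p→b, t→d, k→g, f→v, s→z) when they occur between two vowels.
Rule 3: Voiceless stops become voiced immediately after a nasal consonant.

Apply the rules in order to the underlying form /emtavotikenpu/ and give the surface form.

emdavodigenbu

Rule 1 (regressive voicing assimilation): no segment meets the environment; /emtavotikenpu/ is unchanged.
Rule 2 (intervocalic voicing): /t/ is a voiceless obstruent between vowels /o/ and /i/, so it voices to [d]. /k/ is a voiceless obstruent between vowels /i/ and /e/, so it voices to [g]. /emtavotikenpu/ → emtavodigenpu.
Rule 3 (post-nasal voicing): /t/ is a voiceless stop immediately after the nasal /m/, so it voices to [d]. /p/ is a voiceless stop immediately after the nasal /n/, so it voices to [b]. /emtavodigenpu/ → emdavodigenbu.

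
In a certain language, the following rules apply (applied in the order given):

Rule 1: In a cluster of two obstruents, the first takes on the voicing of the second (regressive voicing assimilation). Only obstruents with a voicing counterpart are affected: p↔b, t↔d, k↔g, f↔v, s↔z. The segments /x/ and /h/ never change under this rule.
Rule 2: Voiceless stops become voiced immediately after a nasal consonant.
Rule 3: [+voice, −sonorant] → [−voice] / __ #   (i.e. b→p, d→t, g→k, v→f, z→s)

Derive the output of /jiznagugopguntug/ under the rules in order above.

jiznagugobgunduk

Rule 1 (regressive voicing assimilation): /p/ precedes the voiced obstruent /g/, so it voices to [b] by assimilation. /jiznagugopguntug/ → jiznagugobguntug.
Rule 2 (post-nasal voicing): /t/ is a voiceless stop immediately after the nasal /n/, so it voices to [d]. /jiznagugobguntug/ → jiznagugobgundug.
Rule 3 (final devoicing): /g/ is a voiced obstruent in word-final position, so it devoices to [k]. /jiznagugobgundug/ → jiznagugobgunduk.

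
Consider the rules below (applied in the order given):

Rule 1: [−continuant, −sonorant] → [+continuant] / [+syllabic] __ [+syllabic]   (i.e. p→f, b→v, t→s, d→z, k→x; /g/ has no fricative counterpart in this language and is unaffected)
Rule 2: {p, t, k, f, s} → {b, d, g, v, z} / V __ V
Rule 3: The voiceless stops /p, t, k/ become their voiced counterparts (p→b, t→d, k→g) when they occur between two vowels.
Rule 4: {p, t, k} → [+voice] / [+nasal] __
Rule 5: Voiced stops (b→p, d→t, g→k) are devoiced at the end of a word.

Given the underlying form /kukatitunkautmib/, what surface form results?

Rule 1 (intervocalic spirantization): /k/ is a stop between vowels /u/ and /a/, so it spirantizes to the fricative [x]. /t/ is a stop between vowels /a/ and /i/, so it spirantizes to the fricative [s]. /t/ is a stop between vowels /i/ and /u/, so it spirantizes to the fricative [s]. /kukatitunkautmib/ → kuxasisunkautmib.
Rule 2 (intervocalic voicing): /s/ is a voiceless obstruent between vowels /a/ and /i/, so it voices to [z]. /s/ is a voiceless obstruent between vowels /i/ and /u/, so it voices to [z]. /kuxasisunkautmib/ → kuxazizunkautmib.
Rule 3 (intervocalic voicing): no segment meets the environment; /kuxazizunkautmib/ is unchanged.
Rule 4 (post-nasal voicing): /k/ is a voiceless stop immediately after the nasal /n/, so it voices to [g]. /kuxazizunkautmib/ → kuxazizungautmib.
Rule 5 (final devoicing): /b/ is a voiced stop in word-final position, so it devoices to [p]. /kuxazizungautmib/ → kuxazizungautmip.

kuxazizungautmip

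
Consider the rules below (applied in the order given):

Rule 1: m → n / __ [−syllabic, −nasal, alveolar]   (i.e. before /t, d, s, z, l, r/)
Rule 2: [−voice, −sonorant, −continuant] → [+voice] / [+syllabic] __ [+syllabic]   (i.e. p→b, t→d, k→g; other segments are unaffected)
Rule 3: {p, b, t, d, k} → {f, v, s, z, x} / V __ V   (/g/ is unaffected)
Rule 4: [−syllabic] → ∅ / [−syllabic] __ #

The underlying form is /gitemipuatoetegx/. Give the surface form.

gizemivuazoezeg

Rule 1 (nasal place assimilation): no segment meets the environment; /gitemipuatoetegx/ is unchanged.
Rule 2 (intervocalic voicing): /t/ is a voiceless stop between vowels /i/ and /e/, so it voices to [d]. /p/ is a voiceless stop between vowels /i/ and /u/, so it voices to [b]. /t/ is a voiceless stop between vowels /a/ and /o/, so it voices to [d]. /t/ is a voiceless stop between vowels /e/ and /e/, so it voices to [d]. /gitemipuatoetegx/ → gidemibuadoedegx.
Rule 3 (intervocalic spirantization): /d/ is a stop between vowels /i/ and /e/, so it spirantizes to the fricative [z]. /b/ is a stop between vowels /i/ and /u/, so it spirantizes to the fricative [v]. /d/ is a stop between vowels /a/ and /o/, so it spirantizes to the fricative [z]. /d/ is a stop between vowels /e/ and /e/, so it spirantizes to the fricative [z]. /gidemibuadoedegx/ → gizemivuazoezegx.
Rule 4 (final cluster simplification): /x/ is the second consonant of a word-final cluster /gx/, so it deletes. /gizemivuazoezegx/ → gizemivuazoezeg.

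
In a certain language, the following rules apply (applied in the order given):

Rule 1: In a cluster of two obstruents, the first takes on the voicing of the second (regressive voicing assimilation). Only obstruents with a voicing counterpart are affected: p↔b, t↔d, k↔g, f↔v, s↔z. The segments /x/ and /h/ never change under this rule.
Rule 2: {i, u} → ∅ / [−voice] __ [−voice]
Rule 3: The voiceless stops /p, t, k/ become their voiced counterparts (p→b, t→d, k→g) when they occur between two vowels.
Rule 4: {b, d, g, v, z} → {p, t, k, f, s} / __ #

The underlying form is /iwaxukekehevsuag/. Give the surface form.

Rule 1 (regressive voicing assimilation): /v/ precedes the voiceless obstruent /s/, so it devoices to [f] by assimilation. /iwaxukekehevsuag/ → iwaxukekehefsuag.
Rule 2 (high vowel syncope): /u/ is a high vowel flanked by voiceless consonants /x/ and /k/, so it deletes. /iwaxukekehefsuag/ → iwaxkekehefsuag.
Rule 3 (intervocalic voicing): /k/ is a voiceless stop between vowels /e/ and /e/, so it voices to [g]. /iwaxkekehefsuag/ → iwaxkegehefsuag.
Rule 4 (final devoicing): /g/ is a voiced obstruent in word-final position, so it devoices to [k]. /iwaxkegehefsuag/ → iwaxkegehefsuak.

iwaxkegehefsuak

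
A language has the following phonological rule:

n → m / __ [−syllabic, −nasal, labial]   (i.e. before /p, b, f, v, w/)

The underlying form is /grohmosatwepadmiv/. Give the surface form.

grohmosatwepadmiv

No segment of /grohmosatwepadmiv/ meets the structural description of the rule, so the form surfaces unchanged.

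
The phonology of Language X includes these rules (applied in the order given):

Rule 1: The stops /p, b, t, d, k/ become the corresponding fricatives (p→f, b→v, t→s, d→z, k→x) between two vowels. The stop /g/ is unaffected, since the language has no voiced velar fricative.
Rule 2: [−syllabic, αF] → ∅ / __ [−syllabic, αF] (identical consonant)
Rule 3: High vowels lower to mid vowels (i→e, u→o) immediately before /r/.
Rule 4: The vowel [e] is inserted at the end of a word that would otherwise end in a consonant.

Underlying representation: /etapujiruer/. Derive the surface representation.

esafujeruere

Rule 1 (intervocalic spirantization): /t/ is a stop between vowels /e/ and /a/, so it spirantizes to the fricative [s]. /p/ is a stop between vowels /a/ and /u/, so it spirantizes to the fricative [f]. /etapujiruer/ → esafujiruer.
Rule 2 (degemination): no segment meets the environment; /esafujiruer/ is unchanged.
Rule 3 (pre-rhotic lowering): /i/ is a high vowel immediately before /r/, so it lowers to [e]. /esafujiruer/ → esafujeruer.
Rule 4 (final e-epenthesis): the form ends in the consonant /r/, so [e] is inserted word-finally. /esafujeruer/ → esafujeruere.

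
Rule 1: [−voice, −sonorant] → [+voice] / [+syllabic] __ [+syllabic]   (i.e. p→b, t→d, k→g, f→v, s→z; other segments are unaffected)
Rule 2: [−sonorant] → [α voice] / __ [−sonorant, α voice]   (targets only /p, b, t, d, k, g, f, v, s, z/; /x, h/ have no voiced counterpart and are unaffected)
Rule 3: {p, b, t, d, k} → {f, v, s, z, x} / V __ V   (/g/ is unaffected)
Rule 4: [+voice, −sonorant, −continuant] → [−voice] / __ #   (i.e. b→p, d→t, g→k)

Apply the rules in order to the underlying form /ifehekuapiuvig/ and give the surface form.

iveheguaviuvik

Rule 1 (intervocalic voicing): /f/ is a voiceless obstruent between vowels /i/ and /e/, so it voices to [v]. /k/ is a voiceless obstruent between vowels /e/ and /u/, so it voices to [g]. /p/ is a voiceless obstruent between vowels /a/ and /i/, so it voices to [b]. /ifehekuapiuvig/ → iveheguabiuvig.
Rule 2 (regressive voicing assimilation): no segment meets the environment; /iveheguabiuvig/ is unchanged.
Rule 3 (intervocalic spirantization): /b/ is a stop between vowels /a/ and /i/, so it spirantizes to the fricative [v]. /iveheguabiuvig/ → iveheguaviuvig.
Rule 4 (final devoicing): /g/ is a voiced stop in word-final position, so it devoices to [k]. /iveheguaviuvig/ → iveheguaviuvik.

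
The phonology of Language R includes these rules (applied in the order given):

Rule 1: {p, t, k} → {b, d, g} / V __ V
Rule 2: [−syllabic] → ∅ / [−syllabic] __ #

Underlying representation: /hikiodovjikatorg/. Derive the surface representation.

Rule 1 (intervocalic voicing): /k/ is a voiceless stop between vowels /i/ and /i/, so it voices to [g]. /k/ is a voiceless stop between vowels /i/ and /a/, so it voices to [g]. /t/ is a voiceless stop between vowels /a/ and /o/, so it voices to [d]. /hikiodovjikatorg/ → higiodovjigadorg.
Rule 2 (final cluster simplification): /g/ is the second consonant of a word-final cluster /rg/, so it deletes. /higiodovjigadorg/ → higiodovjigador.

higiodovjigador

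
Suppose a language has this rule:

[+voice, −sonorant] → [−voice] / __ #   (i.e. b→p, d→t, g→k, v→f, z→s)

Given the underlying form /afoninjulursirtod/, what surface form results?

afoninjulursirtot

/d/ is a voiced obstruent in word-final position, so it devoices to [t].
Surface form: [afoninjulursirtot].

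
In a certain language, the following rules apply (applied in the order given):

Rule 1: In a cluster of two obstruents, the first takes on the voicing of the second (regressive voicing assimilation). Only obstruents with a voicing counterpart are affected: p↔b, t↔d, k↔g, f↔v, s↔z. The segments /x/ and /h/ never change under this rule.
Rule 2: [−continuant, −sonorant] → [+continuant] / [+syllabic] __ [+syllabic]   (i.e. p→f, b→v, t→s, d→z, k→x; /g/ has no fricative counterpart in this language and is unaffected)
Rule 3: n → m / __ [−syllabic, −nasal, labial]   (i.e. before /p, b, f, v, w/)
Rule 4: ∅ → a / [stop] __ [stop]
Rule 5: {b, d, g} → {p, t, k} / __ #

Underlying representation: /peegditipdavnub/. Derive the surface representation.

Rule 1 (regressive voicing assimilation): /p/ precedes the voiced obstruent /d/, so it voices to [b] by assimilation. /peegditipdavnub/ → peegditibdavnub.
Rule 2 (intervocalic spirantization): /t/ is a stop between vowels /i/ and /i/, so it spirantizes to the fricative [s]. /peegditibdavnub/ → peegdisibdavnub.
Rule 3 (nasal place assimilation): no segment meets the environment; /peegdisibdavnub/ is unchanged.
Rule 4 (stop-cluster a-epenthesis): /g/ and /d/ form a stop–stop cluster, so [a] is inserted between them. /b/ and /d/ form a stop–stop cluster, so [a] is inserted between them. /peegdisibdavnub/ → peegadisibadavnub.
Rule 5 (final devoicing): /b/ is a voiced stop in word-final position, so it devoices to [p]. /peegadisibadavnub/ → peegadisibadavnup.

peegadisibadavnup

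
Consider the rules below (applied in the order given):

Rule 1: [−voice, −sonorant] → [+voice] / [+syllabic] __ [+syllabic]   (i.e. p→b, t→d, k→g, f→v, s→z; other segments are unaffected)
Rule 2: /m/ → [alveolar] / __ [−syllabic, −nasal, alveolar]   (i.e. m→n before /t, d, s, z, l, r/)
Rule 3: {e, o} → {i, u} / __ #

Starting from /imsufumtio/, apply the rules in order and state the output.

insuvuntiu

Rule 1 (intervocalic voicing): /f/ is a voiceless obstruent between vowels /u/ and /u/, so it voices to [v]. /imsufumtio/ → imsuvumtio.
Rule 2 (nasal place assimilation): /m/ precedes the alveolar consonant /s/, so it assimilates in place to [n]. /m/ precedes the alveolar consonant /t/, so it assimilates in place to [n]. /imsuvumtio/ → insuvuntio.
Rule 3 (final vowel raising): /o/ is a mid vowel in word-final position, so it raises to [u]. /insuvuntio/ → insuvuntiu.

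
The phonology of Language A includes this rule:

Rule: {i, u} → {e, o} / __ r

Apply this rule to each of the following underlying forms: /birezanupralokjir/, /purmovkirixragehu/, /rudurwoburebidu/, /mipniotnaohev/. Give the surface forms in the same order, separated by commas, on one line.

/birezanupralokjir/: /i/ is a high vowel immediately before /r/, so it lowers to [e]. /i/ is a high vowel immediately before /r/, so it lowers to [e]. → [berezanupralokjer].
/purmovkirixragehu/: /u/ is a high vowel immediately before /r/, so it lowers to [o]. /i/ is a high vowel immediately before /r/, so it lowers to [e]. → [pormovkerixragehu].
/rudurwoburebidu/: /u/ is a high vowel immediately before /r/, so it lowers to [o]. /u/ is a high vowel immediately before /r/, so it lowers to [o]. → [rudorwoborebidu].
/mipniotnaohev/: the rule's environment is not met; surfaces unchanged as [mipniotnaohev].

berezanupralokjer, pormovkerixragehu, rudorwoborebidu, mipniotnaohev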